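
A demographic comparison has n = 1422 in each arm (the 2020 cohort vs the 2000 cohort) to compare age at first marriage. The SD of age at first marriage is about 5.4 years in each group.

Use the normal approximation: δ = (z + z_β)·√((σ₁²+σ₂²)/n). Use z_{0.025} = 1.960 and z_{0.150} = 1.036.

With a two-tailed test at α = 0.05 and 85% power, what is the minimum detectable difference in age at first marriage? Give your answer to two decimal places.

Minimum detectable difference ≈ 0.61 years

δ = (z_{α/2} + z_β) · √((σ₁²+σ₂²)/n)
  = (1.960 + 1.036) · √(58.32/1422)
  = 2.996 · √0.04101
  = 2.996 · 0.2025
  = 0.6067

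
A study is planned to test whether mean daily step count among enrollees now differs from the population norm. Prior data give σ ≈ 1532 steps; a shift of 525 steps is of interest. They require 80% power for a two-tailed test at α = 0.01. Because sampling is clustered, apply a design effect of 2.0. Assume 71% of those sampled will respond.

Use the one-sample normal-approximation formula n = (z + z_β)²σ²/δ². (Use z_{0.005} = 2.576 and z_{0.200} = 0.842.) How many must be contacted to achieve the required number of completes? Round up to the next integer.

n = 281

n = (z_{α/2} + z_β)² · σ² / δ²
  = (2.576 + 0.842)² · 1532² / 525²
  = 11.6827 · 2347024 / 275625
  = 99.48
Design effect: 2.0 × 99.48 = 198.96.
Adjust for 71% response: 198.96 / 0.71 = 280.23.
Round up → n = 281.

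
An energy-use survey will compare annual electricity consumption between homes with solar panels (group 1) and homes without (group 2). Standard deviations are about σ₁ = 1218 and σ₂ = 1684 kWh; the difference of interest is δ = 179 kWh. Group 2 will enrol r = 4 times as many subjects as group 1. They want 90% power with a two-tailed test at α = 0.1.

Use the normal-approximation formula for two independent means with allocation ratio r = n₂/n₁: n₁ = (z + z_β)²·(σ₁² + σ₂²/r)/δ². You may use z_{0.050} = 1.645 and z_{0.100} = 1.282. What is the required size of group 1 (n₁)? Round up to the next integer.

n₁ = 587

n₁ = (z_{α/2} + z_β)² · (σ₁² + σ₂²/r) / δ²
   = (1.645 + 1.282)² · (1218² + 1684²/4) / 179²
   = 8.5673 · (1483524 + 708964) / 32041
   = 8.5673 · 2192488 / 32041
   = 586.24
Round up → n₁ = 587; n₂ = r·n₁ = 4 × 587 = 2348.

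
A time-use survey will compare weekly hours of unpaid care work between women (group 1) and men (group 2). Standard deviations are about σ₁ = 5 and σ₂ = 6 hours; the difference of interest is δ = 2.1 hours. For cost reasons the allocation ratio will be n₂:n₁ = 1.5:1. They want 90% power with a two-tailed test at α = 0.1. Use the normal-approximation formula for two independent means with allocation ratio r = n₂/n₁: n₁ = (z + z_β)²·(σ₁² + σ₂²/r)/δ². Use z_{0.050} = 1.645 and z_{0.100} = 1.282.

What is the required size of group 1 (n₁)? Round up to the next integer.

n₁ = 96

n₁ = (z_{α/2} + z_β)² · (σ₁² + σ₂²/r) / δ²
   = (1.645 + 1.282)² · (5² + 6²/1.5) / 2.1²
   = 8.5673 · (25 + 24) / 4.41
   = 8.5673 · 49 / 4.41
   = 95.19
Round up → n₁ = 96; n₂ = r·n₁ = 1.5 × 96 = 144.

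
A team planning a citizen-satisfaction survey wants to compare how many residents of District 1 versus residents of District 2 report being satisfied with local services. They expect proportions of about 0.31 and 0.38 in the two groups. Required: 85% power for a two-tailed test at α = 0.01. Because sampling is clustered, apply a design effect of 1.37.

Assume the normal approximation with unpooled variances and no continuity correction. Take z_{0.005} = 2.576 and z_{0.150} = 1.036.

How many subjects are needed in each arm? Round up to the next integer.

n = 1640 per group

n = (z_{α/2} + z_β)² · [p₁(1−p₁) + p₂(1−p₂)] / (p₁ − p₂)²
  = (2.576 + 1.036)² · (0.31·0.69 + 0.38·0.62) / (-0.07)²
  = (3.612)² · (0.2139 + 0.2356) / 0.0049
  = 13.0465 · 0.4495 / 0.0049
  = 1196.82
Design effect: 1.37 × 1196.82 = 1639.64.
Round up → n = 1640 per group.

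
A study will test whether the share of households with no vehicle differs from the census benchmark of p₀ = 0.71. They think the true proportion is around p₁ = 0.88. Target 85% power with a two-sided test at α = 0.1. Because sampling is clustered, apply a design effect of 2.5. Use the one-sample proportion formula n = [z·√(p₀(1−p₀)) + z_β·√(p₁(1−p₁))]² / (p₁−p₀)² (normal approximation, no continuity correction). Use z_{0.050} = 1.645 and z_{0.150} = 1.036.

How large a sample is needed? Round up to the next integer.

n = 102

n = [z_{α/2}·√(p₀q₀) + z_β·√(p₁q₁)]² / (p₁ − p₀)²
  = [1.645·√(0.71·0.29) + 1.036·√(0.88·0.12)]² / (0.17)²
  = [1.645·0.4538 + 1.036·0.3250]² / 0.0289
  = [1.0831]² / 0.0289
  = 40.59
Design effect: 2.5 × 40.59 = 101.48.
Round up → n = 102.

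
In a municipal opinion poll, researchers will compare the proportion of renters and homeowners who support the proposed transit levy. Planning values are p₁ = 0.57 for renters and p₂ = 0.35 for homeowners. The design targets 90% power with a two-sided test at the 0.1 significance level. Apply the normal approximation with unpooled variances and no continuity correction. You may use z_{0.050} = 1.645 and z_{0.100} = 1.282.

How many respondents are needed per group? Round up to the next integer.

n = 84 per group

n = (z_{α/2} + z_β)² · [p₁(1−p₁) + p₂(1−p₂)] / (p₁ − p₂)²
  = (1.645 + 1.282)² · (0.57·0.43 + 0.35·0.65) / (0.22)²
  = (2.927)² · (0.2451 + 0.2275) / 0.0484
  = 8.5673 · 0.4726 / 0.0484
  = 83.66
Round up → n = 84 per group.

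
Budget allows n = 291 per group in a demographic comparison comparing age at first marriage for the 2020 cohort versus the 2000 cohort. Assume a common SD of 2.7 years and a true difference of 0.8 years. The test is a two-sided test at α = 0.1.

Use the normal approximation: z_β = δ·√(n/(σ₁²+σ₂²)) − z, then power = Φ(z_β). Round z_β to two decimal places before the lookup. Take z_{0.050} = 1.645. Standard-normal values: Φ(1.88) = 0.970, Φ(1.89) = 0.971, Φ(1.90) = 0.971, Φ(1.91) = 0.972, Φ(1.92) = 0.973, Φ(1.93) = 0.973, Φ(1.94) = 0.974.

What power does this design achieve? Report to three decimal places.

Power ≈ 0.973

z_β = δ·√(n/(σ₁²+σ₂²)) − z_{α/2}
    = 0.8 · √(291/14.58) − 1.645
    = 0.8 · 4.46753 − 1.645
    = 3.5740 − 1.645 = 1.9290 → 1.93
Power = Φ(1.93) = 0.973.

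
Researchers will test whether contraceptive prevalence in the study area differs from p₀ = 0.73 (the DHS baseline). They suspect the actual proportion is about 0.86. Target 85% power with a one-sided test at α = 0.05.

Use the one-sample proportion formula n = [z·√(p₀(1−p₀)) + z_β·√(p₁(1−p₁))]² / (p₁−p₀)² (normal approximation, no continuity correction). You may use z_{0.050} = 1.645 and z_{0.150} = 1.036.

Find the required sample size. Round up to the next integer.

n = 71

n = [z_α·√(p₀q₀) + z_β·√(p₁q₁)]² / (p₁ − p₀)²
  = [1.645·√(0.73·0.27) + 1.036·√(0.86·0.14)]² / (0.13)²
  = [1.645·0.4440 + 1.036·0.3470]² / 0.0169
  = [1.0898]² / 0.0169
  = 70.27
Round up → n = 71.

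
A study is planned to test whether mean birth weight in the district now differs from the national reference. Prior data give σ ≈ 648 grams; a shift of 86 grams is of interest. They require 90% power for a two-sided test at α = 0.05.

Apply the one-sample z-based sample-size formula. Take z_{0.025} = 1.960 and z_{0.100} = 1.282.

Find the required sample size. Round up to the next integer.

n = (z_{α/2} + z_β)² · σ² / δ²
  = (1.960 + 1.282)² · 648² / 86²
  = 10.5106 · 419904 / 7396
  = 596.73
Round up → n = 597.

n = 597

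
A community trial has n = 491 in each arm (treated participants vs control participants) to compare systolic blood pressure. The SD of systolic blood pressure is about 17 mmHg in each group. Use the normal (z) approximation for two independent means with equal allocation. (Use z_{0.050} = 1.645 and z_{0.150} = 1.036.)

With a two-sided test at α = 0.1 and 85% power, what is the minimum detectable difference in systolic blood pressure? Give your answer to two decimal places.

Minimum detectable difference ≈ 2.91 mmHg

δ = (z_{α/2} + z_β) · √((σ₁²+σ₂²)/n)
  = (1.645 + 1.036) · √(578/491)
  = 2.681 · √1.1772
  = 2.681 · 1.0850
  = 2.9088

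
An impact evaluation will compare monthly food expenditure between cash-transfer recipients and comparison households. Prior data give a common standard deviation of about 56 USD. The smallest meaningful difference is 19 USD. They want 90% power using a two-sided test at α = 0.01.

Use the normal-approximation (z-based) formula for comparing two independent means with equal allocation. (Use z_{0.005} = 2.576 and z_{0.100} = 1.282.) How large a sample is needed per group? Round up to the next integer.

n = (z_{α/2} + z_β)² · (σ₁² + σ₂²) / δ²
  = (2.576 + 1.282)² · (2·56² = 6272) / 19²
  = 14.8842 · 6272 / 361
  = 258.60
Round up → n = 259 per group.

n = 259 per group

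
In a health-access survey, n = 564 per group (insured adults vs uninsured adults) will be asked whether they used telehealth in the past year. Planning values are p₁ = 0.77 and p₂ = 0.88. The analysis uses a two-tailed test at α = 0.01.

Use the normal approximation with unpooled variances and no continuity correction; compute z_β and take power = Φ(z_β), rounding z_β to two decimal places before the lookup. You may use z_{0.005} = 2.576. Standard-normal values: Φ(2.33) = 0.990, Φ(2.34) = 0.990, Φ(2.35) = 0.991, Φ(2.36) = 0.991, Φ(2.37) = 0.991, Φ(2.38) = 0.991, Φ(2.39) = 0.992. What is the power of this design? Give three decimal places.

Power ≈ 0.990

z_β = |p₁−p₂|·√(n/[p₁q₁+p₂q₂]) − z_{α/2}
    = 0.11 · √(564/0.2827) − 2.576
    = 0.11 · 44.6660 − 2.576
    = 4.9133 − 2.576 = 2.3373 → 2.34
Power = Φ(2.34) = 0.990.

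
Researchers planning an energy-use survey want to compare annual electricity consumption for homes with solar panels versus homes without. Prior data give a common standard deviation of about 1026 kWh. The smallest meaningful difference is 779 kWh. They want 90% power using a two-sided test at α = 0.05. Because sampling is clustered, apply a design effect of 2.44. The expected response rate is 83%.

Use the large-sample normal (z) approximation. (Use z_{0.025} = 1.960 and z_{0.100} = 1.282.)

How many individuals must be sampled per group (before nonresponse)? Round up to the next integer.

n = (z_{α/2} + z_β)² · (σ₁² + σ₂²) / δ²
  = (1.960 + 1.282)² · (2·1026² = 2105352) / 779²
  = 10.5106 · 2105352 / 606841
  = 36.46
Design effect: 2.44 × 36.46 = 88.97.
Adjust for 83% response: 88.97 / 0.83 = 107.20.
Round up → n = 108 per group.

n = 108 per group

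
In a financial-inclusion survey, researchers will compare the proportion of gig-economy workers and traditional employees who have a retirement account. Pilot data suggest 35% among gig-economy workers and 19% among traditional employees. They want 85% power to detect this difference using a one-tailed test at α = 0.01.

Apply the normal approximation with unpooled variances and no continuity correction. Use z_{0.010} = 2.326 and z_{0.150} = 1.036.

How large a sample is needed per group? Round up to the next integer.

n = 169 per group

n = (z_α + z_β)² · [p₁(1−p₁) + p₂(1−p₂)] / (p₁ − p₂)²
  = (2.326 + 1.036)² · (0.35·0.65 + 0.19·0.81) / (0.16)²
  = (3.362)² · (0.2275 + 0.1539) / 0.0256
  = 11.3030 · 0.3814 / 0.0256
  = 168.40
Round up → n = 169 per group.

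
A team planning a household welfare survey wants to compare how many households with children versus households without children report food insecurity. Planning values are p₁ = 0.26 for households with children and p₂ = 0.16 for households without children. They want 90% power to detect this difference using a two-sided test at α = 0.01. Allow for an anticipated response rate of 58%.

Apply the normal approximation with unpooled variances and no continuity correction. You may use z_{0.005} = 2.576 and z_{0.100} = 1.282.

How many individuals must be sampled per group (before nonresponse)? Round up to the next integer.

n = (z_{α/2} + z_β)² · [p₁(1−p₁) + p₂(1−p₂)] / (p₁ − p₂)²
  = (2.576 + 1.282)² · (0.26·0.74 + 0.16·0.84) / (0.10)²
  = (3.858)² · (0.1924 + 0.1344) / 0.0100
  = 14.8842 · 0.3268 / 0.0100
  = 486.41
Adjust for 58% response: 486.41 / 0.58 = 838.65.
Round up → n = 839 per group.

n = 839 per group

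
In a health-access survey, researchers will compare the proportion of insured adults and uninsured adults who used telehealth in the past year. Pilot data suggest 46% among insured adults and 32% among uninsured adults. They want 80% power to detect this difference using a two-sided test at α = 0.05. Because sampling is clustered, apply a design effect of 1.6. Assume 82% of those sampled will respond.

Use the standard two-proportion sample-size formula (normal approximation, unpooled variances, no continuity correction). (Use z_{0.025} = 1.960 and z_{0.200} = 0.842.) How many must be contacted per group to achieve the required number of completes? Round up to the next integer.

n = 365 per group

n = (z_{α/2} + z_β)² · [p₁(1−p₁) + p₂(1−p₂)] / (p₁ − p₂)²
  = (1.960 + 0.842)² · (0.46·0.54 + 0.32·0.68) / (0.14)²
  = (2.802)² · (0.2484 + 0.2176) / 0.0196
  = 7.8512 · 0.4660 / 0.0196
  = 186.67
Design effect: 1.6 × 186.67 = 298.67.
Adjust for 82% response: 298.67 / 0.82 = 364.23.
Round up → n = 365 per group.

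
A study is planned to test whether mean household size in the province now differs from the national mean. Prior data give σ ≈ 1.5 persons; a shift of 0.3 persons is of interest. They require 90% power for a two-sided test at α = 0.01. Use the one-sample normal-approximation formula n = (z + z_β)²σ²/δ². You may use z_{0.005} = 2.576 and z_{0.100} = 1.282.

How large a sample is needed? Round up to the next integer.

n = (z_{α/2} + z_β)² · σ² / δ²
  = (2.576 + 1.282)² · 1.5² / 0.3²
  = 14.8842 · 2.25 / 0.09
  = 372.10
Round up → n = 373.

n = 373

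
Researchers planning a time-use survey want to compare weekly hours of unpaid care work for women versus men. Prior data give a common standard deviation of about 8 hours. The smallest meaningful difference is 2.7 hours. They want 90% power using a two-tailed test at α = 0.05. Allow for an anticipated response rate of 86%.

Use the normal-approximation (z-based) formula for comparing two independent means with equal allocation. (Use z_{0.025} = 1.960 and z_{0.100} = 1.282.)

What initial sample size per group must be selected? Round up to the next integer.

n = 215 per group

n = (z_{α/2} + z_β)² · (σ₁² + σ₂²) / δ²
  = (1.960 + 1.282)² · (2·8² = 128) / 2.7²
  = 10.5106 · 128 / 7.29
  = 184.55
Adjust for 86% response: 184.55 / 0.86 = 214.59.
Round up → n = 215 per group.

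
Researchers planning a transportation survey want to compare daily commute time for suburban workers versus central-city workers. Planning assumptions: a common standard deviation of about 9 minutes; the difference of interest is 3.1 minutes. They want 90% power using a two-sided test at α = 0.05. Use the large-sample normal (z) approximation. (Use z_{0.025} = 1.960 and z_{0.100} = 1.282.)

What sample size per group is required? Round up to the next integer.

n = 178 per group

n = (z_{α/2} + z_β)² · (σ₁² + σ₂²) / δ²
  = (1.960 + 1.282)² · (2·9² = 162) / 3.1²
  = 10.5106 · 162 / 9.61
  = 177.18
Round up → n = 178 per group.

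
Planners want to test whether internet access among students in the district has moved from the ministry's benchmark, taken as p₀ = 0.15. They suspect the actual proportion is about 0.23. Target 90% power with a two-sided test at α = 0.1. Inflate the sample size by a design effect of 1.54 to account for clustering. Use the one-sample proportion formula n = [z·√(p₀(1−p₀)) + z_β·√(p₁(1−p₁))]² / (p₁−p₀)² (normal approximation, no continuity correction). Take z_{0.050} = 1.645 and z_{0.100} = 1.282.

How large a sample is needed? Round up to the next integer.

n = 306

n = [z_{α/2}·√(p₀q₀) + z_β·√(p₁q₁)]² / (p₁ − p₀)²
  = [1.645·√(0.15·0.85) + 1.282·√(0.23·0.77)]² / (0.08)²
  = [1.645·0.3571 + 1.282·0.4208]² / 0.0064
  = [1.1269]² / 0.0064
  = 198.42
Design effect: 1.54 × 198.42 = 305.57.
Round up → n = 306.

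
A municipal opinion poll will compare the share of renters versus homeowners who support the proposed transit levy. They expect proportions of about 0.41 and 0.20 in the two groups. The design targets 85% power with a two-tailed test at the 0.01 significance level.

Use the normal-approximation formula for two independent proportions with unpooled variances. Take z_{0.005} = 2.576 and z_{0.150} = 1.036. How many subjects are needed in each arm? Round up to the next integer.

n = (z_{α/2} + z_β)² · [p₁(1−p₁) + p₂(1−p₂)] / (p₁ − p₂)²
  = (2.576 + 1.036)² · (0.41·0.59 + 0.20·0.80) / (0.21)²
  = (3.612)² · (0.2419 + 0.1600) / 0.0441
  = 13.0465 · 0.4019 / 0.0441
  = 118.90
Round up → n = 119 per group.

n = 119 per group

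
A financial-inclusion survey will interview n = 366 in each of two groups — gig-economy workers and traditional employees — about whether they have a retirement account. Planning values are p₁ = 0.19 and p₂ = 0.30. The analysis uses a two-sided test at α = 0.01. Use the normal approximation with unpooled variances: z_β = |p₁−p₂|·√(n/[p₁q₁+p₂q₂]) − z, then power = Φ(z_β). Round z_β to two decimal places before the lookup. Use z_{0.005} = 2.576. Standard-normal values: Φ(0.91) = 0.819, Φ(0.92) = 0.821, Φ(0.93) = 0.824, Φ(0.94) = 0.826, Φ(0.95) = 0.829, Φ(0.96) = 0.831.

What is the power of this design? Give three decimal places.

z_β = |p₁−p₂|·√(n/[p₁q₁+p₂q₂]) − z_{α/2}
    = 0.11 · √(366/0.3639) − 2.576
    = 0.11 · 31.7139 − 2.576
    = 3.4885 − 2.576 = 0.9125 → 0.91
Power = Φ(0.91) = 0.819.

Power ≈ 0.819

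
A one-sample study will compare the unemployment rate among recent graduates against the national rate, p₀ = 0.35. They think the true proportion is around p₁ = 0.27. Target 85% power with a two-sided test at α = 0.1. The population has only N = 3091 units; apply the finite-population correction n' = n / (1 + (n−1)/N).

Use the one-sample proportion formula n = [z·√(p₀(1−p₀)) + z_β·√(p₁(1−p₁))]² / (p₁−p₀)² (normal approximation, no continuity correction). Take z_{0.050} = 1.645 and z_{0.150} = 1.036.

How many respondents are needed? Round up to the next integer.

n = 225

n = [z_{α/2}·√(p₀q₀) + z_β·√(p₁q₁)]² / (p₁ − p₀)²
  = [1.645·√(0.35·0.65) + 1.036·√(0.27·0.73)]² / (-0.08)²
  = [1.645·0.4770 + 1.036·0.4440]² / 0.0064
  = [1.2446]² / 0.0064
  = 242.02
Finite-population correction (N = 3091): 242.02 / (1 + (242.02 − 1)/3091) = 224.51.
Round up → n = 225.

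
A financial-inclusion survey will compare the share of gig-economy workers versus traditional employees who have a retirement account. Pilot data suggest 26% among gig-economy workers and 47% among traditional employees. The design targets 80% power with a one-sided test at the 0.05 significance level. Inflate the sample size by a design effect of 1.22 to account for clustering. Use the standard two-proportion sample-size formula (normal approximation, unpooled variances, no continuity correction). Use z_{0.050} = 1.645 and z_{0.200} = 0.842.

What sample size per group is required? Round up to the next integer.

n = 76 per group

n = (z_α + z_β)² · [p₁(1−p₁) + p₂(1−p₂)] / (p₁ − p₂)²
  = (1.645 + 0.842)² · (0.26·0.74 + 0.47·0.53) / (-0.21)²
  = (2.487)² · (0.1924 + 0.2491) / 0.0441
  = 6.1852 · 0.4415 / 0.0441
  = 61.92
Design effect: 1.22 × 61.92 = 75.54.
Round up → n = 76 per group.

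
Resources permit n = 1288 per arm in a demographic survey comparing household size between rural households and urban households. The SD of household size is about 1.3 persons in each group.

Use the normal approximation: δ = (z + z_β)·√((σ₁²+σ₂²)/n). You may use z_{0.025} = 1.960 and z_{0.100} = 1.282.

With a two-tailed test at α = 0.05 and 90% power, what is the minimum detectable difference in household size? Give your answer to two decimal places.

δ = (z_{α/2} + z_β) · √((σ₁²+σ₂²)/n)
  = (1.960 + 1.282) · √(3.38/1288)
  = 3.242 · √0.00262
  = 3.242 · 0.0512
  = 0.1661

Minimum detectable difference ≈ 0.17 persons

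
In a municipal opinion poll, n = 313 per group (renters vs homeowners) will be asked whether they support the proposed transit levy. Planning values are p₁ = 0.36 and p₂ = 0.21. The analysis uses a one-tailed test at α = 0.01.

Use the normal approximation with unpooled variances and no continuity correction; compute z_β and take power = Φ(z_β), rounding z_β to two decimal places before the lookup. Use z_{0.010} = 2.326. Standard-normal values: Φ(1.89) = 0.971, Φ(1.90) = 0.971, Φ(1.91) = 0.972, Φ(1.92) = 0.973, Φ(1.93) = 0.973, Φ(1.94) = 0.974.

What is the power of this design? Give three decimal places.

Power ≈ 0.971

z_β = |p₁−p₂|·√(n/[p₁q₁+p₂q₂]) − z_α
    = 0.15 · √(313/0.3963) − 2.326
    = 0.15 · 28.1035 − 2.326
    = 4.2155 − 2.326 = 1.8895 → 1.89
Power = Φ(1.89) = 0.971.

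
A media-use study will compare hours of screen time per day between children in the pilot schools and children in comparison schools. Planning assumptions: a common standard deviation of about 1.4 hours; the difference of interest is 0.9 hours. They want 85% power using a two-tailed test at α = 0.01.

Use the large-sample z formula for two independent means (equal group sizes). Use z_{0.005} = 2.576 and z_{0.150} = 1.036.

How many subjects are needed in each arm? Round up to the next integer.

n = 64 per group

n = (z_{α/2} + z_β)² · (σ₁² + σ₂²) / δ²
  = (2.576 + 1.036)² · (2·1.4² = 3.92) / 0.9²
  = 13.0465 · 3.92 / 0.81
  = 63.14
Round up → n = 64 per group.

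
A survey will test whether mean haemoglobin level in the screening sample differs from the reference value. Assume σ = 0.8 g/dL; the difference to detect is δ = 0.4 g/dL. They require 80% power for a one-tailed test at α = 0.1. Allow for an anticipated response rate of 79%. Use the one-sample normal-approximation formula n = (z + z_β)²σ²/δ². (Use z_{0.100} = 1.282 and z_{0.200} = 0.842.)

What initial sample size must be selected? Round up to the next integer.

n = (z_α + z_β)² · σ² / δ²
  = (1.282 + 0.842)² · 0.8² / 0.4²
  = 4.5114 · 0.64 / 0.16
  = 18.05
Adjust for 79% response: 18.05 / 0.79 = 22.84.
Round up → n = 23.

n = 23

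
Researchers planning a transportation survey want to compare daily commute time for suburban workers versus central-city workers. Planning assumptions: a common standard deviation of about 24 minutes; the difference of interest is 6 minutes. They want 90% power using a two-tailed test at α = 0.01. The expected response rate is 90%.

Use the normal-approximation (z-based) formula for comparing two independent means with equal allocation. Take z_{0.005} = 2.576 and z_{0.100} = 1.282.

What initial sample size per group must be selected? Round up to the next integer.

n = (z_{α/2} + z_β)² · (σ₁² + σ₂²) / δ²
  = (2.576 + 1.282)² · (2·24² = 1152) / 6²
  = 14.8842 · 1152 / 36
  = 476.29
Adjust for 90% response: 476.29 / 0.90 = 529.21.
Round up → n = 530 per group.

n = 530 per group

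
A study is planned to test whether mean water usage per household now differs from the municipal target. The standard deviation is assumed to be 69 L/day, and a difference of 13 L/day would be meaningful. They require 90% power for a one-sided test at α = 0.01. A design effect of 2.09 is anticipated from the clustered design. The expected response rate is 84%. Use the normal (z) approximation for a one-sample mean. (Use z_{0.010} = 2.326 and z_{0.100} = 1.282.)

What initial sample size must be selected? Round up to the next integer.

n = (z_α + z_β)² · σ² / δ²
  = (2.326 + 1.282)² · 69² / 13²
  = 13.0177 · 4761 / 169
  = 366.73
Design effect: 2.09 × 366.73 = 766.46.
Adjust for 84% response: 766.46 / 0.84 = 912.46.
Round up → n = 913.

n = 913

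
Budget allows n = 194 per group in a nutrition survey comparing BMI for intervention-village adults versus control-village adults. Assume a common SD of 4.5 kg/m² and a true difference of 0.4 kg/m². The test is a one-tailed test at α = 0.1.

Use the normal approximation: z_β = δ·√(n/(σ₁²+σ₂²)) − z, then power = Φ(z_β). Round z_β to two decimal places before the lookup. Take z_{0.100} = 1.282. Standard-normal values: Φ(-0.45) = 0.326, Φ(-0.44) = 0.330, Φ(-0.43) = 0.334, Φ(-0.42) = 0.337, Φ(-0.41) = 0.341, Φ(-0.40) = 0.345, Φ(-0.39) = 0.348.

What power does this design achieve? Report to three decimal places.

Power ≈ 0.341

z_β = δ·√(n/(σ₁²+σ₂²)) − z_α
    = 0.4 · √(194/40.5) − 1.282
    = 0.4 · 2.18864 − 1.282
    = 0.8755 − 1.282 = -0.4065 → -0.41
Power = Φ(-0.41) = 0.341.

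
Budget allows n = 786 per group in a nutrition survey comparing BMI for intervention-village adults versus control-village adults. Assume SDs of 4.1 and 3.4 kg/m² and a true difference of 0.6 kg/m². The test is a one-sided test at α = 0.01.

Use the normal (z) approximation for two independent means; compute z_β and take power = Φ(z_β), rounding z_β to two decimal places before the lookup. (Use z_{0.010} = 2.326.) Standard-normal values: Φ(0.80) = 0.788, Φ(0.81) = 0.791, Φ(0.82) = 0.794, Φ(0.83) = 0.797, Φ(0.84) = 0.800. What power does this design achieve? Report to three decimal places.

Power ≈ 0.797

z_β = δ·√(n/(σ₁²+σ₂²)) − z_α
    = 0.6 · √(786/28.37) − 2.326
    = 0.6 · 5.26358 − 2.326
    = 3.1582 − 2.326 = 0.8322 → 0.83
Power = Φ(0.83) = 0.797.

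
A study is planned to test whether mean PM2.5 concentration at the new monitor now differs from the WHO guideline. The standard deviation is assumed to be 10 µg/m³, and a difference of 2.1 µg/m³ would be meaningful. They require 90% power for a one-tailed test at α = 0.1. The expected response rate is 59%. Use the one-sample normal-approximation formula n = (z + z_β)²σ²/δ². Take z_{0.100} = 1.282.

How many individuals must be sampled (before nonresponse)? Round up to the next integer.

n = 253

n = (z_α + z_β)² · σ² / δ²
  = (1.282 + 1.282)² · 10² / 2.1²
  = 6.5741 · 100 / 4.41
  = 149.07
Adjust for 59% response: 149.07 / 0.59 = 252.67.
Round up → n = 253.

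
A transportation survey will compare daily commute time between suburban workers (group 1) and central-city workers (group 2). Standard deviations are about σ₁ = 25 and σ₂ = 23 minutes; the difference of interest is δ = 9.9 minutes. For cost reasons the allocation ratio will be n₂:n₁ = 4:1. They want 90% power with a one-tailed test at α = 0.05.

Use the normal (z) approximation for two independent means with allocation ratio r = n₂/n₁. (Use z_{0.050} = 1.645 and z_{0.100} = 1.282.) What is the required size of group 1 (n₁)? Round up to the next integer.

n₁ = 67

n₁ = (z_α + z_β)² · (σ₁² + σ₂²/r) / δ²
   = (1.645 + 1.282)² · (25² + 23²/4) / 9.9²
   = 8.5673 · (625 + 132.25) / 98.01
   = 8.5673 · 757.25 / 98.01
   = 66.19
Round up → n₁ = 67; n₂ = r·n₁ = 4 × 67 = 268.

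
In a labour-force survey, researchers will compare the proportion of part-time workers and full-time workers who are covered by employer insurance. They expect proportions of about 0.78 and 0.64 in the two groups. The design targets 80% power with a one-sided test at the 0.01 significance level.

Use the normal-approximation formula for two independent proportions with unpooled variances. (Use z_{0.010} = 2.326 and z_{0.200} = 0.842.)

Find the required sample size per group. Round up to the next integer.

n = (z_α + z_β)² · [p₁(1−p₁) + p₂(1−p₂)] / (p₁ − p₂)²
  = (2.326 + 0.842)² · (0.78·0.22 + 0.64·0.36) / (0.14)²
  = (3.168)² · (0.1716 + 0.2304) / 0.0196
  = 10.0362 · 0.4020 / 0.0196
  = 205.85
Round up → n = 206 per group.

n = 206 per group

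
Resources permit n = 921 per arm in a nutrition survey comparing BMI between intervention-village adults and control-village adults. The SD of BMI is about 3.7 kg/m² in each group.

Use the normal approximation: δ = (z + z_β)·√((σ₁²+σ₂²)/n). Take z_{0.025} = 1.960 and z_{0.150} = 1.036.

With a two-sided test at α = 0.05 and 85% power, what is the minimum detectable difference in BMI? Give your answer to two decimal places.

Minimum detectable difference ≈ 0.52 kg/m²

δ = (z_{α/2} + z_β) · √((σ₁²+σ₂²)/n)
  = (1.960 + 1.036) · √(27.38/921)
  = 2.996 · √0.02973
  = 2.996 · 0.1724
  = 0.5166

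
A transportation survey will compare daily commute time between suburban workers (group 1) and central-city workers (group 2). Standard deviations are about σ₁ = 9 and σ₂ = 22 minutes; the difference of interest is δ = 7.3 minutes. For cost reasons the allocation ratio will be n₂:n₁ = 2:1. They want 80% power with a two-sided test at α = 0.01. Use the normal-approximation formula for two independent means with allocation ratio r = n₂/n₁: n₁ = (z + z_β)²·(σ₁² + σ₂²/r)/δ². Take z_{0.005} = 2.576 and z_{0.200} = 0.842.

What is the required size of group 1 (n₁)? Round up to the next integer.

n₁ = (z_{α/2} + z_β)² · (σ₁² + σ₂²/r) / δ²
   = (2.576 + 0.842)² · (9² + 22²/2) / 7.3²
   = 11.6827 · (81 + 242) / 53.29
   = 11.6827 · 323 / 53.29
   = 70.81
Round up → n₁ = 71; n₂ = r·n₁ = 2 × 71 = 142.

n₁ = 71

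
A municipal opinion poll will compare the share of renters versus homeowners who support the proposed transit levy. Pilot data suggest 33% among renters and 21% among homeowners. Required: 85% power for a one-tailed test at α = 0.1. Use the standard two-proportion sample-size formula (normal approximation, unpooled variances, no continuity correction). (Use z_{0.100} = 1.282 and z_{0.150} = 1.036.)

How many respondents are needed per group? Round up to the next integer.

n = 145 per group

n = (z_α + z_β)² · [p₁(1−p₁) + p₂(1−p₂)] / (p₁ − p₂)²
  = (1.282 + 1.036)² · (0.33·0.67 + 0.21·0.79) / (0.12)²
  = (2.318)² · (0.2211 + 0.1659) / 0.0144
  = 5.3731 · 0.3870 / 0.0144
  = 144.40
Round up → n = 145 per group.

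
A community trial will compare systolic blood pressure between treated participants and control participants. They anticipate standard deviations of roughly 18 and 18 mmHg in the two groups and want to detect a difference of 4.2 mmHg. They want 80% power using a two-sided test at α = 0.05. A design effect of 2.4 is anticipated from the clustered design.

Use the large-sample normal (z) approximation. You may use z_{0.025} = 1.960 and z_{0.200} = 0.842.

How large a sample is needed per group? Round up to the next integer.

n = (z_{α/2} + z_β)² · (σ₁² + σ₂²) / δ²
  = (1.960 + 0.842)² · (18² + 18² = 648) / 4.2²
  = 7.8512 · 648 / 17.64
  = 288.41
Design effect: 2.4 × 288.41 = 692.19.
Round up → n = 693 per group.

n = 693 per group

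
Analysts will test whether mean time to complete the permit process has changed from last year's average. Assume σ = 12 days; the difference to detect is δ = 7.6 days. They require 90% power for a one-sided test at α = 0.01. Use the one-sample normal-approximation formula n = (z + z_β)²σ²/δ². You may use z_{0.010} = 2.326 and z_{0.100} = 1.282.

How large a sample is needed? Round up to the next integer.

n = 33

n = (z_α + z_β)² · σ² / δ²
  = (2.326 + 1.282)² · 12² / 7.6²
  = 13.0177 · 144 / 57.76
  = 32.45
Round up → n = 33.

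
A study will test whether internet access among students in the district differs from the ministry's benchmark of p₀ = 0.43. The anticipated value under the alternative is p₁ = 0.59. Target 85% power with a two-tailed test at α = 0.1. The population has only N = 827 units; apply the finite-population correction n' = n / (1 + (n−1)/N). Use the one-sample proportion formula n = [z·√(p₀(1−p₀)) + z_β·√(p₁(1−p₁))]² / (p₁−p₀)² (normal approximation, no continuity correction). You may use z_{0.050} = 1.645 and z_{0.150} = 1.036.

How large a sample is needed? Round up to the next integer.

n = [z_{α/2}·√(p₀q₀) + z_β·√(p₁q₁)]² / (p₁ − p₀)²
  = [1.645·√(0.43·0.57) + 1.036·√(0.59·0.41)]² / (0.16)²
  = [1.645·0.4951 + 1.036·0.4918]² / 0.0256
  = [1.3239]² / 0.0256
  = 68.47
Finite-population correction (N = 827): 68.47 / (1 + (68.47 − 1)/827) = 63.30.
Round up → n = 64.

n = 64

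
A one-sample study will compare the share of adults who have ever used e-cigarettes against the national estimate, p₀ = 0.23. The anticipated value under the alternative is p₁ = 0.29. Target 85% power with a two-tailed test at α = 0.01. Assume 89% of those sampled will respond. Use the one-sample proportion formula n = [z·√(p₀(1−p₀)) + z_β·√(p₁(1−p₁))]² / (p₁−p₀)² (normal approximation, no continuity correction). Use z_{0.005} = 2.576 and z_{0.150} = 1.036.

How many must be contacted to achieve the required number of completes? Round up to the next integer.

n = 754

n = [z_{α/2}·√(p₀q₀) + z_β·√(p₁q₁)]² / (p₁ − p₀)²
  = [2.576·√(0.23·0.77) + 1.036·√(0.29·0.71)]² / (0.06)²
  = [2.576·0.4208 + 1.036·0.4538]² / 0.0036
  = [1.5542]² / 0.0036
  = 670.95
Adjust for 89% response: 670.95 / 0.89 = 753.88.
Round up → n = 754.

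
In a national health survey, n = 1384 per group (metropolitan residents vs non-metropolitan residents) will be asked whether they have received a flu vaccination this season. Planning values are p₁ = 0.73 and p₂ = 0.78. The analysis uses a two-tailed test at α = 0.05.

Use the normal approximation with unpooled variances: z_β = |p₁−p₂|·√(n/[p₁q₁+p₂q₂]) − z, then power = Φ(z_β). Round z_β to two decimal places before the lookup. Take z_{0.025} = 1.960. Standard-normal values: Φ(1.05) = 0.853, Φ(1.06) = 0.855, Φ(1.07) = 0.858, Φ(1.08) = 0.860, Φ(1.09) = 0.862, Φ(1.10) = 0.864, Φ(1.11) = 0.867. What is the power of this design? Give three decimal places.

z_β = |p₁−p₂|·√(n/[p₁q₁+p₂q₂]) − z_{α/2}
    = 0.05 · √(1384/0.3687) − 1.960
    = 0.05 · 61.2677 − 1.960
    = 3.0634 − 1.960 = 1.1034 → 1.10
Power = Φ(1.10) = 0.864.

Power ≈ 0.864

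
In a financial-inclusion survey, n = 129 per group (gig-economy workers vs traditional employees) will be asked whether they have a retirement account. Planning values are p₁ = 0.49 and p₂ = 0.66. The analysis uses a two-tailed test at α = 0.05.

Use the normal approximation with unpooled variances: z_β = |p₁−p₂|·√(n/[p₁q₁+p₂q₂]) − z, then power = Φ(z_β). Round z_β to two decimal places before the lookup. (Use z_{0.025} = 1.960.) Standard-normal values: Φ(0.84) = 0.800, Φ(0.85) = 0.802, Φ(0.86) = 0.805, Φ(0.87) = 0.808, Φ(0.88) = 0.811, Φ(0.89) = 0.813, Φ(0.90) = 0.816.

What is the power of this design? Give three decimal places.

z_β = |p₁−p₂|·√(n/[p₁q₁+p₂q₂]) − z_{α/2}
    = 0.17 · √(129/0.4743) − 1.960
    = 0.17 · 16.4918 − 1.960
    = 2.8036 − 1.960 = 0.8436 → 0.84
Power = Φ(0.84) = 0.800.

Power ≈ 0.800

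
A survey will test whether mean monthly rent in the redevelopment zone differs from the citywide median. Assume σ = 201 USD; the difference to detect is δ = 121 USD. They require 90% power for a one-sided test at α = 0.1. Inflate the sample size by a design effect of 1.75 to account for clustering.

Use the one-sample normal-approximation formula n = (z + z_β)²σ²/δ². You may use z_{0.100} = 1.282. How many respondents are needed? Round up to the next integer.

n = 32

n = (z_α + z_β)² · σ² / δ²
  = (1.282 + 1.282)² · 201² / 121²
  = 6.5741 · 40401 / 14641
  = 18.14
Design effect: 1.75 × 18.14 = 31.75.
Round up → n = 32.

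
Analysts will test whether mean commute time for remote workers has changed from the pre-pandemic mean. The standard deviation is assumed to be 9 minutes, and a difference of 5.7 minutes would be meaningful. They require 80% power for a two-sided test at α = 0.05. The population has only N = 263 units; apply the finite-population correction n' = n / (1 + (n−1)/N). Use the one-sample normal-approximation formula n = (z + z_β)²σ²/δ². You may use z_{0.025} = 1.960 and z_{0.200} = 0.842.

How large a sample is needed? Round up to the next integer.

n = 19

n = (z_{α/2} + z_β)² · σ² / δ²
  = (1.960 + 0.842)² · 9² / 5.7²
  = 7.8512 · 81 / 32.49
  = 19.57
Finite-population correction (N = 263): 19.57 / (1 + (19.57 − 1)/263) = 18.28.
Round up → n = 19.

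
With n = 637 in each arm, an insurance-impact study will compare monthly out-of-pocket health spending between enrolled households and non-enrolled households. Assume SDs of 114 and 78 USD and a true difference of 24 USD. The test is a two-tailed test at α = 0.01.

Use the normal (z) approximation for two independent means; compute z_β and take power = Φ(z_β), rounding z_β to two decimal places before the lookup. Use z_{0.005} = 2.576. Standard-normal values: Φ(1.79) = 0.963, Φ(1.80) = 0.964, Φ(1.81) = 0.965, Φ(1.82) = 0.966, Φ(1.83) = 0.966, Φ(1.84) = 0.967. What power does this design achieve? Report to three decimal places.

Power ≈ 0.965

z_β = δ·√(n/(σ₁²+σ₂²)) − z_{α/2}
    = 24 · √(637/19080) − 2.576
    = 24 · 0.18272 − 2.576
    = 4.3852 − 2.576 = 1.8092 → 1.81
Power = Φ(1.81) = 0.965.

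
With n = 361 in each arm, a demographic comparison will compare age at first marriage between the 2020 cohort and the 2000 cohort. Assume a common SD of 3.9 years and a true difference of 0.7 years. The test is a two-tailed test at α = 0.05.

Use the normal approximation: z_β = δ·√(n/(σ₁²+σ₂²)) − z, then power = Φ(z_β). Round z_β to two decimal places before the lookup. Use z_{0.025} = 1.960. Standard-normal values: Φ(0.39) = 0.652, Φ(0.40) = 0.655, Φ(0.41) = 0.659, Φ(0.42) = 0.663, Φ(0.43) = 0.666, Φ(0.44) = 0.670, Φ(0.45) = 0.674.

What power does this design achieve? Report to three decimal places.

Power ≈ 0.674

z_β = δ·√(n/(σ₁²+σ₂²)) − z_{α/2}
    = 0.7 · √(361/30.42) − 1.960
    = 0.7 · 3.44488 − 1.960
    = 2.4114 − 1.960 = 0.4514 → 0.45
Power = Φ(0.45) = 0.674.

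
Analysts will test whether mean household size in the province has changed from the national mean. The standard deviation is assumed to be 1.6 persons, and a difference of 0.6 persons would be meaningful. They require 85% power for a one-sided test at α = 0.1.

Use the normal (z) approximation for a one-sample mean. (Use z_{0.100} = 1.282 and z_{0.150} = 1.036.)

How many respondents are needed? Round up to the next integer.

n = (z_α + z_β)² · σ² / δ²
  = (1.282 + 1.036)² · 1.6² / 0.6²
  = 5.3731 · 2.56 / 0.36
  = 38.21
Round up → n = 39.

n = 39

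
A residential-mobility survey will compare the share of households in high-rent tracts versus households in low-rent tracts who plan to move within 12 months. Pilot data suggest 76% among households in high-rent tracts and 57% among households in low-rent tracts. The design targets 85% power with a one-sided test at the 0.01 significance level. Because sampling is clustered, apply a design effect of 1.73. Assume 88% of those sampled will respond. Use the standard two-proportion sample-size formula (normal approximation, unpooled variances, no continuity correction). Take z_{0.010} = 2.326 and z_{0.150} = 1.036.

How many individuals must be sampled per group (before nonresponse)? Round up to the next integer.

n = (z_α + z_β)² · [p₁(1−p₁) + p₂(1−p₂)] / (p₁ − p₂)²
  = (2.326 + 1.036)² · (0.76·0.24 + 0.57·0.43) / (0.19)²
  = (3.362)² · (0.1824 + 0.2451) / 0.0361
  = 11.3030 · 0.4275 / 0.0361
  = 133.85
Design effect: 1.73 × 133.85 = 231.56.
Adjust for 88% response: 231.56 / 0.88 = 263.14.
Round up → n = 264 per group.

n = 264 per group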